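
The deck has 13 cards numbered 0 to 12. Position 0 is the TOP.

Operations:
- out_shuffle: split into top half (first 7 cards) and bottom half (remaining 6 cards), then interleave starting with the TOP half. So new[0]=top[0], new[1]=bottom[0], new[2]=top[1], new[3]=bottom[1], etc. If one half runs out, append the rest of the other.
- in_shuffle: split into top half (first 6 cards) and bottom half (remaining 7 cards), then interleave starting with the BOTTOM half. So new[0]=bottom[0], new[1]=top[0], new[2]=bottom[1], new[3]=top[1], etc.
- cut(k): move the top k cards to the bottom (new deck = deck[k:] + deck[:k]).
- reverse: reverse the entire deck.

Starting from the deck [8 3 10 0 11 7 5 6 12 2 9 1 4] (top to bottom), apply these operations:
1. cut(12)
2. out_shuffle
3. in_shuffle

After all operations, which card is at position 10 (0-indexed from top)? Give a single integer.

After op 1 (cut(12)): [4 8 3 10 0 11 7 5 6 12 2 9 1]
After op 2 (out_shuffle): [4 5 8 6 3 12 10 2 0 9 11 1 7]
After op 3 (in_shuffle): [10 4 2 5 0 8 9 6 11 3 1 12 7]
Position 10: card 1.

Answer: 1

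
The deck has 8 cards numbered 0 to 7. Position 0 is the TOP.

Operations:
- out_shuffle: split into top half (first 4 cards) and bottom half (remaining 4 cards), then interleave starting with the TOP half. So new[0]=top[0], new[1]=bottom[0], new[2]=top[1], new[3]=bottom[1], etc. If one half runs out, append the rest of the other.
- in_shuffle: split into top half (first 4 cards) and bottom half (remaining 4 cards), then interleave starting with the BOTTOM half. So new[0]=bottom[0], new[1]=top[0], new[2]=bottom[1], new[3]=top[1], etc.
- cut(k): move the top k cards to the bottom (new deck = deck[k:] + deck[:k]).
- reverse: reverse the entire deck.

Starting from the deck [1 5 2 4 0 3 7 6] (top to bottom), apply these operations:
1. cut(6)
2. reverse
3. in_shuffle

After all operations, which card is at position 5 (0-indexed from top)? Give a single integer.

After op 1 (cut(6)): [7 6 1 5 2 4 0 3]
After op 2 (reverse): [3 0 4 2 5 1 6 7]
After op 3 (in_shuffle): [5 3 1 0 6 4 7 2]
Position 5: card 4.

Answer: 4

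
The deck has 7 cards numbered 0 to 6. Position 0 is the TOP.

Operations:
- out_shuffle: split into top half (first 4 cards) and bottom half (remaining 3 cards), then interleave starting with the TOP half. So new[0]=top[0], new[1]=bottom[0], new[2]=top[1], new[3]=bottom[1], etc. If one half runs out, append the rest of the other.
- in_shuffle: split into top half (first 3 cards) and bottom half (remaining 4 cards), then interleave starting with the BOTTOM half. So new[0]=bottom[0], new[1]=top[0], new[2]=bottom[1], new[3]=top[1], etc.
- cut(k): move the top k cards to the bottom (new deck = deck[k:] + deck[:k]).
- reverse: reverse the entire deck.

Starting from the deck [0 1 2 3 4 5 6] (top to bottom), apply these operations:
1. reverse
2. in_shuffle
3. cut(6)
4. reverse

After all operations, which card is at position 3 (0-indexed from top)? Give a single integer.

Answer: 2

Derivation:
After op 1 (reverse): [6 5 4 3 2 1 0]
After op 2 (in_shuffle): [3 6 2 5 1 4 0]
After op 3 (cut(6)): [0 3 6 2 5 1 4]
After op 4 (reverse): [4 1 5 2 6 3 0]
Position 3: card 2.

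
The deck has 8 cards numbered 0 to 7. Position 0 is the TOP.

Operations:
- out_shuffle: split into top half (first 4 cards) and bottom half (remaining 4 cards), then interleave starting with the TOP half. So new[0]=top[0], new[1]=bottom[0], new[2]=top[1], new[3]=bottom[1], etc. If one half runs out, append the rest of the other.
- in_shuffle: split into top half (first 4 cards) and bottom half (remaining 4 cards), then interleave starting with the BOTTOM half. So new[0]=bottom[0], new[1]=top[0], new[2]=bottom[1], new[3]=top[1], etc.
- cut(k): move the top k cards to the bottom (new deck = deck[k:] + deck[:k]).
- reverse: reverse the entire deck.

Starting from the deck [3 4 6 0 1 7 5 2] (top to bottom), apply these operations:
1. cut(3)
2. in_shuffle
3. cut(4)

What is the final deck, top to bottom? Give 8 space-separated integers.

Answer: 4 7 6 5 2 0 3 1

Derivation:
After op 1 (cut(3)): [0 1 7 5 2 3 4 6]
After op 2 (in_shuffle): [2 0 3 1 4 7 6 5]
After op 3 (cut(4)): [4 7 6 5 2 0 3 1]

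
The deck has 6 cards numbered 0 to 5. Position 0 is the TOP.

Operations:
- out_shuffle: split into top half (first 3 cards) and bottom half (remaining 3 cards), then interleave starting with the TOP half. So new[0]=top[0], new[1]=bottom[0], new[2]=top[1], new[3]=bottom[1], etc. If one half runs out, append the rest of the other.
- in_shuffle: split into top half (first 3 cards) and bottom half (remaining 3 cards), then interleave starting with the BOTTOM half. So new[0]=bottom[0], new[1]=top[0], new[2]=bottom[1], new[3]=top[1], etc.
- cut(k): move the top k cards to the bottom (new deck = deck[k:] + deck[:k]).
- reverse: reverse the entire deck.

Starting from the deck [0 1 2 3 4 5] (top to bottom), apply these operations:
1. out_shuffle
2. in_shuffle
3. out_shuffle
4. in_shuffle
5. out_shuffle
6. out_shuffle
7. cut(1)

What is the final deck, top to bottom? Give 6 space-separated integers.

Answer: 1 3 2 4 0 5

Derivation:
After op 1 (out_shuffle): [0 3 1 4 2 5]
After op 2 (in_shuffle): [4 0 2 3 5 1]
After op 3 (out_shuffle): [4 3 0 5 2 1]
After op 4 (in_shuffle): [5 4 2 3 1 0]
After op 5 (out_shuffle): [5 3 4 1 2 0]
After op 6 (out_shuffle): [5 1 3 2 4 0]
After op 7 (cut(1)): [1 3 2 4 0 5]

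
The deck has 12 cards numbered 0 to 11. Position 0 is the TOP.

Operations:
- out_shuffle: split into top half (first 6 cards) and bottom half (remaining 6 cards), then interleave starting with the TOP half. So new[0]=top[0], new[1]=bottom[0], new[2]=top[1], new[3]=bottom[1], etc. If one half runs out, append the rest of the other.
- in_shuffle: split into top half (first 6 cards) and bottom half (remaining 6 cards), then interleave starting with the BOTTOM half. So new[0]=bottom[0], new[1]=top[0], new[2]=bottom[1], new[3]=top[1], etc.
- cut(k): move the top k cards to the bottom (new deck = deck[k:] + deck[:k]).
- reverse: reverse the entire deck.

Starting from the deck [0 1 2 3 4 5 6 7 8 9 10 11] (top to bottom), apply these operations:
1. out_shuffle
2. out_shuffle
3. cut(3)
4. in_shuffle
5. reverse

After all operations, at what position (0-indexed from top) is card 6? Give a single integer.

After op 1 (out_shuffle): [0 6 1 7 2 8 3 9 4 10 5 11]
After op 2 (out_shuffle): [0 3 6 9 1 4 7 10 2 5 8 11]
After op 3 (cut(3)): [9 1 4 7 10 2 5 8 11 0 3 6]
After op 4 (in_shuffle): [5 9 8 1 11 4 0 7 3 10 6 2]
After op 5 (reverse): [2 6 10 3 7 0 4 11 1 8 9 5]
Card 6 is at position 1.

Answer: 1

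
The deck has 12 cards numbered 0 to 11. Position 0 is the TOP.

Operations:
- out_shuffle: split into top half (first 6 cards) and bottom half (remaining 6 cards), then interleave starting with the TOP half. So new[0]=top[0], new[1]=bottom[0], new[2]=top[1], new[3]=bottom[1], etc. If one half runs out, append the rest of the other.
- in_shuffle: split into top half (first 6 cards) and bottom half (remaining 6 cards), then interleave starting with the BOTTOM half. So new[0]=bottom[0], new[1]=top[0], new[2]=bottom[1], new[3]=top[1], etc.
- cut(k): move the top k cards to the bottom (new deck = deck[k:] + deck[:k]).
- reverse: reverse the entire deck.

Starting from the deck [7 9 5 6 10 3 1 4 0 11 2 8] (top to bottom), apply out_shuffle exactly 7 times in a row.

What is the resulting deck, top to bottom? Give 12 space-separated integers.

Answer: 7 0 3 5 2 4 10 9 11 1 6 8

Derivation:
After op 1 (out_shuffle): [7 1 9 4 5 0 6 11 10 2 3 8]
After op 2 (out_shuffle): [7 6 1 11 9 10 4 2 5 3 0 8]
After op 3 (out_shuffle): [7 4 6 2 1 5 11 3 9 0 10 8]
After op 4 (out_shuffle): [7 11 4 3 6 9 2 0 1 10 5 8]
After op 5 (out_shuffle): [7 2 11 0 4 1 3 10 6 5 9 8]
After op 6 (out_shuffle): [7 3 2 10 11 6 0 5 4 9 1 8]
After op 7 (out_shuffle): [7 0 3 5 2 4 10 9 11 1 6 8]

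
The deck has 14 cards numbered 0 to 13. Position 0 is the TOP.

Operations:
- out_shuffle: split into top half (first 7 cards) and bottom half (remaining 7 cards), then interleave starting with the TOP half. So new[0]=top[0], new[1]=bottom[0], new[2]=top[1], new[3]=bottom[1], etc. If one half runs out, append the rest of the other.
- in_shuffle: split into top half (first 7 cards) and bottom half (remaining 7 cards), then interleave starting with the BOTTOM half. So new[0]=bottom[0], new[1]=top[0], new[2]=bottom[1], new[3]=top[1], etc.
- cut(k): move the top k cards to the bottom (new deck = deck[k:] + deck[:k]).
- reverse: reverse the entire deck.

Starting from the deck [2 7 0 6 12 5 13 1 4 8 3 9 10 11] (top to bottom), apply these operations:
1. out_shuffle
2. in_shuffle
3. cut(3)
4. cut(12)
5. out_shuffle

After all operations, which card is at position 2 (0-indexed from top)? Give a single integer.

After op 1 (out_shuffle): [2 1 7 4 0 8 6 3 12 9 5 10 13 11]
After op 2 (in_shuffle): [3 2 12 1 9 7 5 4 10 0 13 8 11 6]
After op 3 (cut(3)): [1 9 7 5 4 10 0 13 8 11 6 3 2 12]
After op 4 (cut(12)): [2 12 1 9 7 5 4 10 0 13 8 11 6 3]
After op 5 (out_shuffle): [2 10 12 0 1 13 9 8 7 11 5 6 4 3]
Position 2: card 12.

Answer: 12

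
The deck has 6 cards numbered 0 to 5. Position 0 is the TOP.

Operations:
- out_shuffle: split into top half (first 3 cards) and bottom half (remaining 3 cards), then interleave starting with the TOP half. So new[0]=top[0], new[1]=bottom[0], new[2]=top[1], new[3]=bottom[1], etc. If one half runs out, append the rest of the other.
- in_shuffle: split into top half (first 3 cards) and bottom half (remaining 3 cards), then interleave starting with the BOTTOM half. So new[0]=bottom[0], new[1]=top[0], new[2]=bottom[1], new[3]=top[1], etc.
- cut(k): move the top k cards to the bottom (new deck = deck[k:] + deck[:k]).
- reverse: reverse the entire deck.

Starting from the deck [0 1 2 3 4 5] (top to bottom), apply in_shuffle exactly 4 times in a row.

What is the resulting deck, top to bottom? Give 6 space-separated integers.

Answer: 3 0 4 1 5 2

Derivation:
After op 1 (in_shuffle): [3 0 4 1 5 2]
After op 2 (in_shuffle): [1 3 5 0 2 4]
After op 3 (in_shuffle): [0 1 2 3 4 5]
After op 4 (in_shuffle): [3 0 4 1 5 2]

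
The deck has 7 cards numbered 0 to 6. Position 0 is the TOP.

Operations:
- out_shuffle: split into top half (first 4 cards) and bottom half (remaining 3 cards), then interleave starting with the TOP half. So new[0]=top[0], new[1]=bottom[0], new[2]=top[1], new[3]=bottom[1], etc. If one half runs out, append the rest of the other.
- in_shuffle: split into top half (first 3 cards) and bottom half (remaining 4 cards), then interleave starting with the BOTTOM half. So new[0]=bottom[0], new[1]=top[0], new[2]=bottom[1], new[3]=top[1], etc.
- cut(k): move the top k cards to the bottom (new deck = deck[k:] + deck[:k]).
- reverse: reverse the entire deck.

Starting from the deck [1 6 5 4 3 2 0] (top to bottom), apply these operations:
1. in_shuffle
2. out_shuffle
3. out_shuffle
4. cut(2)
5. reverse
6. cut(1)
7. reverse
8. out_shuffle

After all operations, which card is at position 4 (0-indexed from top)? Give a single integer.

After op 1 (in_shuffle): [4 1 3 6 2 5 0]
After op 2 (out_shuffle): [4 2 1 5 3 0 6]
After op 3 (out_shuffle): [4 3 2 0 1 6 5]
After op 4 (cut(2)): [2 0 1 6 5 4 3]
After op 5 (reverse): [3 4 5 6 1 0 2]
After op 6 (cut(1)): [4 5 6 1 0 2 3]
After op 7 (reverse): [3 2 0 1 6 5 4]
After op 8 (out_shuffle): [3 6 2 5 0 4 1]
Position 4: card 0.

Answer: 0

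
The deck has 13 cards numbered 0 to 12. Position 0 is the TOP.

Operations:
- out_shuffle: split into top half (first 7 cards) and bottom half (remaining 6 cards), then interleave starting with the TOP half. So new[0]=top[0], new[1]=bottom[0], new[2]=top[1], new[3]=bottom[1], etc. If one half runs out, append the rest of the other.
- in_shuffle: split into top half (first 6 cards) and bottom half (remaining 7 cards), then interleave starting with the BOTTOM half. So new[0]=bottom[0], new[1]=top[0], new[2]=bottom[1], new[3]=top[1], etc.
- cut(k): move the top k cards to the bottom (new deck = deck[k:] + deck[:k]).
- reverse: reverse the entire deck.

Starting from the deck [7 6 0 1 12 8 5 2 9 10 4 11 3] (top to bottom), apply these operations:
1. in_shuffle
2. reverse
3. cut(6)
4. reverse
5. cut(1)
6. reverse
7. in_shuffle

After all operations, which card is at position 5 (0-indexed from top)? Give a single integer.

After op 1 (in_shuffle): [5 7 2 6 9 0 10 1 4 12 11 8 3]
After op 2 (reverse): [3 8 11 12 4 1 10 0 9 6 2 7 5]
After op 3 (cut(6)): [10 0 9 6 2 7 5 3 8 11 12 4 1]
After op 4 (reverse): [1 4 12 11 8 3 5 7 2 6 9 0 10]
After op 5 (cut(1)): [4 12 11 8 3 5 7 2 6 9 0 10 1]
After op 6 (reverse): [1 10 0 9 6 2 7 5 3 8 11 12 4]
After op 7 (in_shuffle): [7 1 5 10 3 0 8 9 11 6 12 2 4]
Position 5: card 0.

Answer: 0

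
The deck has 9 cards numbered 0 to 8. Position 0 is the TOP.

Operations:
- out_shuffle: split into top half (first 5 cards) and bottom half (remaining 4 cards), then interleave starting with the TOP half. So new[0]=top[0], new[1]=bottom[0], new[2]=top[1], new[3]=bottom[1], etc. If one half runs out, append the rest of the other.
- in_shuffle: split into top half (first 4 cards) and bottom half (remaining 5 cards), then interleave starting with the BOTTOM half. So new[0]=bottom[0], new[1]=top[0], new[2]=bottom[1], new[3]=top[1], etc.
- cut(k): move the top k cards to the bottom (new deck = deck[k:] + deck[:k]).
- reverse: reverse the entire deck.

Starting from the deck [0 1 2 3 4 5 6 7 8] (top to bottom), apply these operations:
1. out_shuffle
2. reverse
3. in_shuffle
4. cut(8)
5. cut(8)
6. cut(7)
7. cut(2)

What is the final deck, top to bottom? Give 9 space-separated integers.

After op 1 (out_shuffle): [0 5 1 6 2 7 3 8 4]
After op 2 (reverse): [4 8 3 7 2 6 1 5 0]
After op 3 (in_shuffle): [2 4 6 8 1 3 5 7 0]
After op 4 (cut(8)): [0 2 4 6 8 1 3 5 7]
After op 5 (cut(8)): [7 0 2 4 6 8 1 3 5]
After op 6 (cut(7)): [3 5 7 0 2 4 6 8 1]
After op 7 (cut(2)): [7 0 2 4 6 8 1 3 5]

Answer: 7 0 2 4 6 8 1 3 5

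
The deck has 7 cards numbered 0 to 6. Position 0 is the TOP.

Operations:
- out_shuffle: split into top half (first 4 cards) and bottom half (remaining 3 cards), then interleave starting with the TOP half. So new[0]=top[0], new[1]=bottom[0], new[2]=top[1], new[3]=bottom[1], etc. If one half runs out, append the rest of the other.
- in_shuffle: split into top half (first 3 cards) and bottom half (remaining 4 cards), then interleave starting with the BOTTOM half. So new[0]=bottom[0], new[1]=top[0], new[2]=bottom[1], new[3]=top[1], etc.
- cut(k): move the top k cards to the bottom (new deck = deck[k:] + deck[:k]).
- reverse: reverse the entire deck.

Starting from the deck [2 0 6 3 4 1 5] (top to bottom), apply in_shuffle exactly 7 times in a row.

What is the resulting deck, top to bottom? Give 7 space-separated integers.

Answer: 3 2 4 0 1 6 5

Derivation:
After op 1 (in_shuffle): [3 2 4 0 1 6 5]
After op 2 (in_shuffle): [0 3 1 2 6 4 5]
After op 3 (in_shuffle): [2 0 6 3 4 1 5]
After op 4 (in_shuffle): [3 2 4 0 1 6 5]
After op 5 (in_shuffle): [0 3 1 2 6 4 5]
After op 6 (in_shuffle): [2 0 6 3 4 1 5]
After op 7 (in_shuffle): [3 2 4 0 1 6 5]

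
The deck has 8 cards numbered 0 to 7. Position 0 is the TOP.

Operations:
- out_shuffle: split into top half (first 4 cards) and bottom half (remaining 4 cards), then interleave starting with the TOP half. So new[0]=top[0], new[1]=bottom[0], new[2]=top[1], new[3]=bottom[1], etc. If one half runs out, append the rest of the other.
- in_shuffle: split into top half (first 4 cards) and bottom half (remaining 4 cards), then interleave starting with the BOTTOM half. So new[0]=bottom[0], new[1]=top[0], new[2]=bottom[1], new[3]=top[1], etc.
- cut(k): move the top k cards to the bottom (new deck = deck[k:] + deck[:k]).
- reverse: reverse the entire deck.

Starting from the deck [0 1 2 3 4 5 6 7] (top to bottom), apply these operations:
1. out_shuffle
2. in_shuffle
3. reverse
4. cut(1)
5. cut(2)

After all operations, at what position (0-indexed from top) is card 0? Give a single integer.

After op 1 (out_shuffle): [0 4 1 5 2 6 3 7]
After op 2 (in_shuffle): [2 0 6 4 3 1 7 5]
After op 3 (reverse): [5 7 1 3 4 6 0 2]
After op 4 (cut(1)): [7 1 3 4 6 0 2 5]
After op 5 (cut(2)): [3 4 6 0 2 5 7 1]
Card 0 is at position 3.

Answer: 3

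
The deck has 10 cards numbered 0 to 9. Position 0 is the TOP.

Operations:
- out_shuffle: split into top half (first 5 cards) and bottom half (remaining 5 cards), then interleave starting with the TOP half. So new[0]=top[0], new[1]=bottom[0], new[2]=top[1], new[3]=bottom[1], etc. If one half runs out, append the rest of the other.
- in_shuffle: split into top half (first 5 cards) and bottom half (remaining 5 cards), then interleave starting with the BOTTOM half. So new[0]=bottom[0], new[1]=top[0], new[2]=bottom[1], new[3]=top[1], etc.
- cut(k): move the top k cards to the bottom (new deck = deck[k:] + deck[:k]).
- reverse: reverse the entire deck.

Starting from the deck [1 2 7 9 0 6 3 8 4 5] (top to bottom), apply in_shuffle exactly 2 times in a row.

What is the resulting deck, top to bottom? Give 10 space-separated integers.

After op 1 (in_shuffle): [6 1 3 2 8 7 4 9 5 0]
After op 2 (in_shuffle): [7 6 4 1 9 3 5 2 0 8]

Answer: 7 6 4 1 9 3 5 2 0 8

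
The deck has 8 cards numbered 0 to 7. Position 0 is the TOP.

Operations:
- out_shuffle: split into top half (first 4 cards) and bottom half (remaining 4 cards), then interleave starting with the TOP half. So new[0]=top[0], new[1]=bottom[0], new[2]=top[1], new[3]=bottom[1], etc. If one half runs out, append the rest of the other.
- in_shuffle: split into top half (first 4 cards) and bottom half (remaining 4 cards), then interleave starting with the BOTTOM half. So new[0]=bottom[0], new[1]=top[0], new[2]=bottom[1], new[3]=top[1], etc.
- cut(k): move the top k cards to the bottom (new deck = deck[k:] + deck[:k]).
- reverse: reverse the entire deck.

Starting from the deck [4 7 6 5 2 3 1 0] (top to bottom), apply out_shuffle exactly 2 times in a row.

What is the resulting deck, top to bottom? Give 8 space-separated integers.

After op 1 (out_shuffle): [4 2 7 3 6 1 5 0]
After op 2 (out_shuffle): [4 6 2 1 7 5 3 0]

Answer: 4 6 2 1 7 5 3 0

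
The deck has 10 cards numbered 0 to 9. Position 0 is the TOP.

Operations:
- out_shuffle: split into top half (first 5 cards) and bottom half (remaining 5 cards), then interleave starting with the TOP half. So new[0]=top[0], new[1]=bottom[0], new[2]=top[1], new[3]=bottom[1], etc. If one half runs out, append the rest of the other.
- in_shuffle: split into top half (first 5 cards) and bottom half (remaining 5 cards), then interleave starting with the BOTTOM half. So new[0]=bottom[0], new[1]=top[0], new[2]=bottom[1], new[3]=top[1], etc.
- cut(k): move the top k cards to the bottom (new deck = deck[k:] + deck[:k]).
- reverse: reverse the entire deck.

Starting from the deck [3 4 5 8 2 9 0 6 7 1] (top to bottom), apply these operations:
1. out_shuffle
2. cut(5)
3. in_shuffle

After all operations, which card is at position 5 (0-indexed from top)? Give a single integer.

Answer: 7

Derivation:
After op 1 (out_shuffle): [3 9 4 0 5 6 8 7 2 1]
After op 2 (cut(5)): [6 8 7 2 1 3 9 4 0 5]
After op 3 (in_shuffle): [3 6 9 8 4 7 0 2 5 1]
Position 5: card 7.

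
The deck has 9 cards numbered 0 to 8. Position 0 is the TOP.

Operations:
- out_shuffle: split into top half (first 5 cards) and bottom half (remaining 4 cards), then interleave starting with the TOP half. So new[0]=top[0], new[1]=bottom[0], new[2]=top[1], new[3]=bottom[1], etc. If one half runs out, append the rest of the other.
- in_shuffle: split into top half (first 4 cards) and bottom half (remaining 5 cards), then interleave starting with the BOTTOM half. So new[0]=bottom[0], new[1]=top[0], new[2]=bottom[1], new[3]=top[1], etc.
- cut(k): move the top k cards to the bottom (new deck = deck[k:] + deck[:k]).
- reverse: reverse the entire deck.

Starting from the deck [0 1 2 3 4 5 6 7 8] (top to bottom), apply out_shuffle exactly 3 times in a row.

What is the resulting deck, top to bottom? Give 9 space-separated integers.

After op 1 (out_shuffle): [0 5 1 6 2 7 3 8 4]
After op 2 (out_shuffle): [0 7 5 3 1 8 6 4 2]
After op 3 (out_shuffle): [0 8 7 6 5 4 3 2 1]

Answer: 0 8 7 6 5 4 3 2 1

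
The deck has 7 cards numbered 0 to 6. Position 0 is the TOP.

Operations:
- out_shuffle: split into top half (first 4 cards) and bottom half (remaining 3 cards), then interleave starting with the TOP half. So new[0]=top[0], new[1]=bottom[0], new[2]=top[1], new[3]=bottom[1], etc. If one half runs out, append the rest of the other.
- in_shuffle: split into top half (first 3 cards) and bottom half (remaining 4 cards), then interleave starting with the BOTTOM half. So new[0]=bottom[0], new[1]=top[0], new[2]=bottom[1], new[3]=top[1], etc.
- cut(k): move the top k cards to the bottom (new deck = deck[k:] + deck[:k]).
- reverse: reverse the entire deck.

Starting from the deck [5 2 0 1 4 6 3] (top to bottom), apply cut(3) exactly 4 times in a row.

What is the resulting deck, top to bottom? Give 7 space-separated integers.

After op 1 (cut(3)): [1 4 6 3 5 2 0]
After op 2 (cut(3)): [3 5 2 0 1 4 6]
After op 3 (cut(3)): [0 1 4 6 3 5 2]
After op 4 (cut(3)): [6 3 5 2 0 1 4]

Answer: 6 3 5 2 0 1 4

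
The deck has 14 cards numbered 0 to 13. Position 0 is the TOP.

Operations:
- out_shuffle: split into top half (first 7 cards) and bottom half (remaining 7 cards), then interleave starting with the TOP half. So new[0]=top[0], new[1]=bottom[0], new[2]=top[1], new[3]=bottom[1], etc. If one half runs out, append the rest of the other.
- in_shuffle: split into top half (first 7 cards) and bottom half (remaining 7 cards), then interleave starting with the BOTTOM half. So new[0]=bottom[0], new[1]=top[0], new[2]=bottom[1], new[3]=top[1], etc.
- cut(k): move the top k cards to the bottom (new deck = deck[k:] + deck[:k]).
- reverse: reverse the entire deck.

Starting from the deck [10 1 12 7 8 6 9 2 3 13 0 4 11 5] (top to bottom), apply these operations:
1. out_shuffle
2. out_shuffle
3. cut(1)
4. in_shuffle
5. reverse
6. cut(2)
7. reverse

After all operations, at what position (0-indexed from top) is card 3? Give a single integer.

Answer: 13

Derivation:
After op 1 (out_shuffle): [10 2 1 3 12 13 7 0 8 4 6 11 9 5]
After op 2 (out_shuffle): [10 0 2 8 1 4 3 6 12 11 13 9 7 5]
After op 3 (cut(1)): [0 2 8 1 4 3 6 12 11 13 9 7 5 10]
After op 4 (in_shuffle): [12 0 11 2 13 8 9 1 7 4 5 3 10 6]
After op 5 (reverse): [6 10 3 5 4 7 1 9 8 13 2 11 0 12]
After op 6 (cut(2)): [3 5 4 7 1 9 8 13 2 11 0 12 6 10]
After op 7 (reverse): [10 6 12 0 11 2 13 8 9 1 7 4 5 3]
Card 3 is at position 13.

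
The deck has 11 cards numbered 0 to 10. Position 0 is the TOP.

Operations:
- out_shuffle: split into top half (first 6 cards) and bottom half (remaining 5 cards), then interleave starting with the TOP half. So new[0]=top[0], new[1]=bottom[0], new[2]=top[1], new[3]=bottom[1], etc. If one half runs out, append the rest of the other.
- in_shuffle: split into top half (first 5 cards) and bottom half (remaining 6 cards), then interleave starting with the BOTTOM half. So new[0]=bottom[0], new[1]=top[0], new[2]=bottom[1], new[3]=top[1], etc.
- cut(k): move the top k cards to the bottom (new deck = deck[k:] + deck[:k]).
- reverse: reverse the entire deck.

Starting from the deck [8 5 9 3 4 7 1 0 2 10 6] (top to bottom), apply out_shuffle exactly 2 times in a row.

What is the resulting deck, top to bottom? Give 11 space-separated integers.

Answer: 8 3 1 10 5 4 0 6 9 7 2

Derivation:
After op 1 (out_shuffle): [8 1 5 0 9 2 3 10 4 6 7]
After op 2 (out_shuffle): [8 3 1 10 5 4 0 6 9 7 2]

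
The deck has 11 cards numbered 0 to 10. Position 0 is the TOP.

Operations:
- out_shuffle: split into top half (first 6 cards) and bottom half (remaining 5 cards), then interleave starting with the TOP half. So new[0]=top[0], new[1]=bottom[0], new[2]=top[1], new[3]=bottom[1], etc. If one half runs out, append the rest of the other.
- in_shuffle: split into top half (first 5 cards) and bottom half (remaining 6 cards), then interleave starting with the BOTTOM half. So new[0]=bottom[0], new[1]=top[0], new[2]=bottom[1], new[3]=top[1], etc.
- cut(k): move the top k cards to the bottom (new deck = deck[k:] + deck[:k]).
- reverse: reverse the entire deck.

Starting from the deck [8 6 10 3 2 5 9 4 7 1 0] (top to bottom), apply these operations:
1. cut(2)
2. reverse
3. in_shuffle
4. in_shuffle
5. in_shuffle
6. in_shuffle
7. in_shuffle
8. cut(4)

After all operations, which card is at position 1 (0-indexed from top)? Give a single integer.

After op 1 (cut(2)): [10 3 2 5 9 4 7 1 0 8 6]
After op 2 (reverse): [6 8 0 1 7 4 9 5 2 3 10]
After op 3 (in_shuffle): [4 6 9 8 5 0 2 1 3 7 10]
After op 4 (in_shuffle): [0 4 2 6 1 9 3 8 7 5 10]
After op 5 (in_shuffle): [9 0 3 4 8 2 7 6 5 1 10]
After op 6 (in_shuffle): [2 9 7 0 6 3 5 4 1 8 10]
After op 7 (in_shuffle): [3 2 5 9 4 7 1 0 8 6 10]
After op 8 (cut(4)): [4 7 1 0 8 6 10 3 2 5 9]
Position 1: card 7.

Answer: 7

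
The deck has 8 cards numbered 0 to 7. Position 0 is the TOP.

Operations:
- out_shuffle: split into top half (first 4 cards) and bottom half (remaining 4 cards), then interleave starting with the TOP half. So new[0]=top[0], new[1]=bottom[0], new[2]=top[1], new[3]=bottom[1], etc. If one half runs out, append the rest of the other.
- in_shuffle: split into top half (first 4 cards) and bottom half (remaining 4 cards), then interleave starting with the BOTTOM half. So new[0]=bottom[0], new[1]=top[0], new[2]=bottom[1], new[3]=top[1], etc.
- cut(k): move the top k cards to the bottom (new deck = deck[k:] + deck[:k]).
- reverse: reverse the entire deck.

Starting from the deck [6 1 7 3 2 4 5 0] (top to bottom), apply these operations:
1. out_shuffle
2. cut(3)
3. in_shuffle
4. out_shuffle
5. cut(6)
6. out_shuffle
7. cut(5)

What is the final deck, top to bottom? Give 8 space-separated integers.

After op 1 (out_shuffle): [6 2 1 4 7 5 3 0]
After op 2 (cut(3)): [4 7 5 3 0 6 2 1]
After op 3 (in_shuffle): [0 4 6 7 2 5 1 3]
After op 4 (out_shuffle): [0 2 4 5 6 1 7 3]
After op 5 (cut(6)): [7 3 0 2 4 5 6 1]
After op 6 (out_shuffle): [7 4 3 5 0 6 2 1]
After op 7 (cut(5)): [6 2 1 7 4 3 5 0]

Answer: 6 2 1 7 4 3 5 0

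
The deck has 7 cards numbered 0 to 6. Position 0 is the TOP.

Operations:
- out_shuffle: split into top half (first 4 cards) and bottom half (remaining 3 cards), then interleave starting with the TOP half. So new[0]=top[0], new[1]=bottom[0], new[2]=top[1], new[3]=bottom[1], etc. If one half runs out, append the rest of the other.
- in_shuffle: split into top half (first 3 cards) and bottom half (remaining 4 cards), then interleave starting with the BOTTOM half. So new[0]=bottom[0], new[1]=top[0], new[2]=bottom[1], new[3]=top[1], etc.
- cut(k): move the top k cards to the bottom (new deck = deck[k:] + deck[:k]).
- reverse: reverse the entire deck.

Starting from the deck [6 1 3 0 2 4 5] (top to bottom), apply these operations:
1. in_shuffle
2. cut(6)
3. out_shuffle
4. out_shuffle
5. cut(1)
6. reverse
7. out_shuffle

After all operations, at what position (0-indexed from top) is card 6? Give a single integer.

After op 1 (in_shuffle): [0 6 2 1 4 3 5]
After op 2 (cut(6)): [5 0 6 2 1 4 3]
After op 3 (out_shuffle): [5 1 0 4 6 3 2]
After op 4 (out_shuffle): [5 6 1 3 0 2 4]
After op 5 (cut(1)): [6 1 3 0 2 4 5]
After op 6 (reverse): [5 4 2 0 3 1 6]
After op 7 (out_shuffle): [5 3 4 1 2 6 0]
Card 6 is at position 5.

Answer: 5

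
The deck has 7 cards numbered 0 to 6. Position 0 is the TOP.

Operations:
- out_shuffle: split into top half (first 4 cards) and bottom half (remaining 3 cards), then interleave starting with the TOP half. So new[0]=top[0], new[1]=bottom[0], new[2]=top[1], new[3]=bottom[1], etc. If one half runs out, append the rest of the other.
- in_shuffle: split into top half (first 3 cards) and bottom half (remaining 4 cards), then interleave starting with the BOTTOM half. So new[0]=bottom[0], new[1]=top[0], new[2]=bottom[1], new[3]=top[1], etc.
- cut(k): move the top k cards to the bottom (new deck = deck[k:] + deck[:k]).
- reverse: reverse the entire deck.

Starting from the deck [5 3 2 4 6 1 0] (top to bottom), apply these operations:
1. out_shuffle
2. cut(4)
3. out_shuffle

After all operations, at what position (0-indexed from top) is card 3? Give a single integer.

Answer: 3

Derivation:
After op 1 (out_shuffle): [5 6 3 1 2 0 4]
After op 2 (cut(4)): [2 0 4 5 6 3 1]
After op 3 (out_shuffle): [2 6 0 3 4 1 5]
Card 3 is at position 3.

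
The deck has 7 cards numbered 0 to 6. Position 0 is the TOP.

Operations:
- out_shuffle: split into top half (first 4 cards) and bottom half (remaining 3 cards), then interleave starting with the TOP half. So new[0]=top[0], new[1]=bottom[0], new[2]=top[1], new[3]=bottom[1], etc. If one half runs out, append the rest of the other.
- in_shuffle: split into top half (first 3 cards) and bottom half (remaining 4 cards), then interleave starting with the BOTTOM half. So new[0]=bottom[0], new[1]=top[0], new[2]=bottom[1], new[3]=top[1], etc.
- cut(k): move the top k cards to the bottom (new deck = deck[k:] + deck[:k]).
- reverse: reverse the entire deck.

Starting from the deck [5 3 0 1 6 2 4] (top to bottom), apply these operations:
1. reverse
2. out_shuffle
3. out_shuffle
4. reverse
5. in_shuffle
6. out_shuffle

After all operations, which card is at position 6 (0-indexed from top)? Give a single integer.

After op 1 (reverse): [4 2 6 1 0 3 5]
After op 2 (out_shuffle): [4 0 2 3 6 5 1]
After op 3 (out_shuffle): [4 6 0 5 2 1 3]
After op 4 (reverse): [3 1 2 5 0 6 4]
After op 5 (in_shuffle): [5 3 0 1 6 2 4]
After op 6 (out_shuffle): [5 6 3 2 0 4 1]
Position 6: card 1.

Answer: 1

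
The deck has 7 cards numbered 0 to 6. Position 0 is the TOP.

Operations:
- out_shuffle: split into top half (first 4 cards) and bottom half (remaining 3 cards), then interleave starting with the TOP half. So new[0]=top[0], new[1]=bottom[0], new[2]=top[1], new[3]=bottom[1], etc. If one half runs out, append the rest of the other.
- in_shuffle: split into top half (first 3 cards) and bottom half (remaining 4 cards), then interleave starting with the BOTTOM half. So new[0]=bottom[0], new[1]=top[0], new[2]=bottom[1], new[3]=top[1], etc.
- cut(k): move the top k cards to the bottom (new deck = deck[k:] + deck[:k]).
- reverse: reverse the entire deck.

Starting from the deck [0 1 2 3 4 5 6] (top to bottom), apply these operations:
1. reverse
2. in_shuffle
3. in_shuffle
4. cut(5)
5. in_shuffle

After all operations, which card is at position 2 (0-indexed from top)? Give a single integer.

Answer: 1

Derivation:
After op 1 (reverse): [6 5 4 3 2 1 0]
After op 2 (in_shuffle): [3 6 2 5 1 4 0]
After op 3 (in_shuffle): [5 3 1 6 4 2 0]
After op 4 (cut(5)): [2 0 5 3 1 6 4]
After op 5 (in_shuffle): [3 2 1 0 6 5 4]
Position 2: card 1.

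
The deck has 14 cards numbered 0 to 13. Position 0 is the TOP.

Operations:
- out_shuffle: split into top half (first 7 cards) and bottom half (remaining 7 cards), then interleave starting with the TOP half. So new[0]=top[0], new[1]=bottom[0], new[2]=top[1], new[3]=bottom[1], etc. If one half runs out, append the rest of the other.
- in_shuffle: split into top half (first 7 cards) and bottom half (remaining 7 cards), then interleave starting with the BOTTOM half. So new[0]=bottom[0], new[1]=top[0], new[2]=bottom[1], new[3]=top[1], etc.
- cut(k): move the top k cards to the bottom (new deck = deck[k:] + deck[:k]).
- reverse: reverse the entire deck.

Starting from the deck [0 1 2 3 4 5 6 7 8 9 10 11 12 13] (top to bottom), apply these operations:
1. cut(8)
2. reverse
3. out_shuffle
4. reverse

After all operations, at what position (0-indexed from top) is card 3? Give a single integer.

After op 1 (cut(8)): [8 9 10 11 12 13 0 1 2 3 4 5 6 7]
After op 2 (reverse): [7 6 5 4 3 2 1 0 13 12 11 10 9 8]
After op 3 (out_shuffle): [7 0 6 13 5 12 4 11 3 10 2 9 1 8]
After op 4 (reverse): [8 1 9 2 10 3 11 4 12 5 13 6 0 7]
Card 3 is at position 5.

Answer: 5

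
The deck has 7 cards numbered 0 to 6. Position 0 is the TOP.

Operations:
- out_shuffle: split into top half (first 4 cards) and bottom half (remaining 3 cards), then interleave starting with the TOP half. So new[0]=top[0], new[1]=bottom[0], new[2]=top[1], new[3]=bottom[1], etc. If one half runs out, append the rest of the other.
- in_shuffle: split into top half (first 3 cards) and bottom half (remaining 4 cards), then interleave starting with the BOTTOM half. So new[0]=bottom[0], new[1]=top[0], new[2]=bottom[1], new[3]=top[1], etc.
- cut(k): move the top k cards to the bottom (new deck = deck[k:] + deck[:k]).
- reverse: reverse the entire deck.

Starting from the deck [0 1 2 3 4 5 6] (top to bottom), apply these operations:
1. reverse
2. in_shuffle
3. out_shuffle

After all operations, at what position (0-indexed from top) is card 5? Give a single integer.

After op 1 (reverse): [6 5 4 3 2 1 0]
After op 2 (in_shuffle): [3 6 2 5 1 4 0]
After op 3 (out_shuffle): [3 1 6 4 2 0 5]
Card 5 is at position 6.

Answer: 6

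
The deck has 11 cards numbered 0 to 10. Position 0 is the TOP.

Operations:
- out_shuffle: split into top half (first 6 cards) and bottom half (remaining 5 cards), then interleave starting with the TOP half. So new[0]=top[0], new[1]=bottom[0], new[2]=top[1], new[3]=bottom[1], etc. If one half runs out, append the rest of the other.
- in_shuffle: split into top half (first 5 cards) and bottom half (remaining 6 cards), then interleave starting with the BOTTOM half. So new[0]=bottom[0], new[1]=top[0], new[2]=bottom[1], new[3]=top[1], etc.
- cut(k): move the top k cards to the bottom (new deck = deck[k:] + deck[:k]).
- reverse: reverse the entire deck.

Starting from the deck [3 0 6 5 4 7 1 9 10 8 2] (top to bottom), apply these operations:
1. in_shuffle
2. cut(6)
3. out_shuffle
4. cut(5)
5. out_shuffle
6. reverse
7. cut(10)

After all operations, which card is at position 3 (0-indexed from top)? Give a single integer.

After op 1 (in_shuffle): [7 3 1 0 9 6 10 5 8 4 2]
After op 2 (cut(6)): [10 5 8 4 2 7 3 1 0 9 6]
After op 3 (out_shuffle): [10 3 5 1 8 0 4 9 2 6 7]
After op 4 (cut(5)): [0 4 9 2 6 7 10 3 5 1 8]
After op 5 (out_shuffle): [0 10 4 3 9 5 2 1 6 8 7]
After op 6 (reverse): [7 8 6 1 2 5 9 3 4 10 0]
After op 7 (cut(10)): [0 7 8 6 1 2 5 9 3 4 10]
Position 3: card 6.

Answer: 6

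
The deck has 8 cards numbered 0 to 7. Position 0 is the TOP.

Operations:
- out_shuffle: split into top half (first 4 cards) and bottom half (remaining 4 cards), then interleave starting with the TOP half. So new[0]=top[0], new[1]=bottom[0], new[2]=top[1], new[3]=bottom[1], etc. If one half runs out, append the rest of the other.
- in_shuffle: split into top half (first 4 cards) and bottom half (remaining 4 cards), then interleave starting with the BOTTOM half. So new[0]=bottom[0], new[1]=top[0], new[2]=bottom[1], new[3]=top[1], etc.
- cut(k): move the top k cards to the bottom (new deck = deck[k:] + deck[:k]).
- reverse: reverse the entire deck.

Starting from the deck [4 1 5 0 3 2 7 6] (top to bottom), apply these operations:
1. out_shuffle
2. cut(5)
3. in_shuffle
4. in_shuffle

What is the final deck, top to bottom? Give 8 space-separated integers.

After op 1 (out_shuffle): [4 3 1 2 5 7 0 6]
After op 2 (cut(5)): [7 0 6 4 3 1 2 5]
After op 3 (in_shuffle): [3 7 1 0 2 6 5 4]
After op 4 (in_shuffle): [2 3 6 7 5 1 4 0]

Answer: 2 3 6 7 5 1 4 0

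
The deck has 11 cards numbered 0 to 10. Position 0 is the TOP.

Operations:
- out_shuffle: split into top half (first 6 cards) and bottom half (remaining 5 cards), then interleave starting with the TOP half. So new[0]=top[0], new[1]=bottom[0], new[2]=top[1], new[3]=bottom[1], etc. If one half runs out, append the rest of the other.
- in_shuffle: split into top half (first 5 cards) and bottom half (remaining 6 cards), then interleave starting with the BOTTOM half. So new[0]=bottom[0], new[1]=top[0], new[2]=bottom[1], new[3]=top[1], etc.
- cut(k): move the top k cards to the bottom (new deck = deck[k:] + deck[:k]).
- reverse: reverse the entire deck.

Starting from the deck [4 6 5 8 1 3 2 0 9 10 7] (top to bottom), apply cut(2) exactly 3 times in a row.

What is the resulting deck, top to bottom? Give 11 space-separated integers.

After op 1 (cut(2)): [5 8 1 3 2 0 9 10 7 4 6]
After op 2 (cut(2)): [1 3 2 0 9 10 7 4 6 5 8]
After op 3 (cut(2)): [2 0 9 10 7 4 6 5 8 1 3]

Answer: 2 0 9 10 7 4 6 5 8 1 3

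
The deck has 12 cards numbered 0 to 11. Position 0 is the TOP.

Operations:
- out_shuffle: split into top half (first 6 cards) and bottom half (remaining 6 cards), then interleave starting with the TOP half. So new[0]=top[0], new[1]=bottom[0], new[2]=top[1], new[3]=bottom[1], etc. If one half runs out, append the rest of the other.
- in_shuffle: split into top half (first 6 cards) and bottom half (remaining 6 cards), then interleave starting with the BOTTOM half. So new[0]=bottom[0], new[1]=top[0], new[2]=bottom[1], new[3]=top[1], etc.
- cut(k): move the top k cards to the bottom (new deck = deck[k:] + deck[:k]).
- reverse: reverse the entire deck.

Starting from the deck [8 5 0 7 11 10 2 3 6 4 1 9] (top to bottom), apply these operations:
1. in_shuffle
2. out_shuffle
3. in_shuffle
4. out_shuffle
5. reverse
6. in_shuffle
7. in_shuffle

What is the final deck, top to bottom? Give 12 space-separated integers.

After op 1 (in_shuffle): [2 8 3 5 6 0 4 7 1 11 9 10]
After op 2 (out_shuffle): [2 4 8 7 3 1 5 11 6 9 0 10]
After op 3 (in_shuffle): [5 2 11 4 6 8 9 7 0 3 10 1]
After op 4 (out_shuffle): [5 9 2 7 11 0 4 3 6 10 8 1]
After op 5 (reverse): [1 8 10 6 3 4 0 11 7 2 9 5]
After op 6 (in_shuffle): [0 1 11 8 7 10 2 6 9 3 5 4]
After op 7 (in_shuffle): [2 0 6 1 9 11 3 8 5 7 4 10]

Answer: 2 0 6 1 9 11 3 8 5 7 4 10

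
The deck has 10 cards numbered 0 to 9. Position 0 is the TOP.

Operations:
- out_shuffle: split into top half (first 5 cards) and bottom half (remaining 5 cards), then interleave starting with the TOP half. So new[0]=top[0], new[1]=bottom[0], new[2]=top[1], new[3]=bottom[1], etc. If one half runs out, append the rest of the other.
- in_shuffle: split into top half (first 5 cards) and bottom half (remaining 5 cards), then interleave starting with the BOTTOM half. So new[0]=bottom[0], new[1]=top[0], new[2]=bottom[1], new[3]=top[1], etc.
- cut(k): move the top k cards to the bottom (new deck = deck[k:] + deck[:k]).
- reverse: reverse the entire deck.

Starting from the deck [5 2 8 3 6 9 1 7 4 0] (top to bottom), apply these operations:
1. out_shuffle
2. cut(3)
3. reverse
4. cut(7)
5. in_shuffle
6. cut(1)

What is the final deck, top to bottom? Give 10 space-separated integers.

Answer: 7 0 8 6 1 4 2 3 9 5

Derivation:
After op 1 (out_shuffle): [5 9 2 1 8 7 3 4 6 0]
After op 2 (cut(3)): [1 8 7 3 4 6 0 5 9 2]
After op 3 (reverse): [2 9 5 0 6 4 3 7 8 1]
After op 4 (cut(7)): [7 8 1 2 9 5 0 6 4 3]
After op 5 (in_shuffle): [5 7 0 8 6 1 4 2 3 9]
After op 6 (cut(1)): [7 0 8 6 1 4 2 3 9 5]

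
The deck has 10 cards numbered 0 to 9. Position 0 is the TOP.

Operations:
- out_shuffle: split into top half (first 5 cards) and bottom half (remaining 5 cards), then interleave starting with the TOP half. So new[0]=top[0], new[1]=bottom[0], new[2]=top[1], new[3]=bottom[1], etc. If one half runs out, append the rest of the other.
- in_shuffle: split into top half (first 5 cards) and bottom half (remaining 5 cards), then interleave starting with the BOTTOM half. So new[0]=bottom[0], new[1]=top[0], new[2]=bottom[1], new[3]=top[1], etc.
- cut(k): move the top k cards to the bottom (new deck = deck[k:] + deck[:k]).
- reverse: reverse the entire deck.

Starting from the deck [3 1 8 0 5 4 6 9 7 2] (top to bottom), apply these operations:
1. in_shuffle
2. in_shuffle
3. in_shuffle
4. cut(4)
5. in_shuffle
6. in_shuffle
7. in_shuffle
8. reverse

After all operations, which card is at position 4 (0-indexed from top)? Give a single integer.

After op 1 (in_shuffle): [4 3 6 1 9 8 7 0 2 5]
After op 2 (in_shuffle): [8 4 7 3 0 6 2 1 5 9]
After op 3 (in_shuffle): [6 8 2 4 1 7 5 3 9 0]
After op 4 (cut(4)): [1 7 5 3 9 0 6 8 2 4]
After op 5 (in_shuffle): [0 1 6 7 8 5 2 3 4 9]
After op 6 (in_shuffle): [5 0 2 1 3 6 4 7 9 8]
After op 7 (in_shuffle): [6 5 4 0 7 2 9 1 8 3]
After op 8 (reverse): [3 8 1 9 2 7 0 4 5 6]
Position 4: card 2.

Answer: 2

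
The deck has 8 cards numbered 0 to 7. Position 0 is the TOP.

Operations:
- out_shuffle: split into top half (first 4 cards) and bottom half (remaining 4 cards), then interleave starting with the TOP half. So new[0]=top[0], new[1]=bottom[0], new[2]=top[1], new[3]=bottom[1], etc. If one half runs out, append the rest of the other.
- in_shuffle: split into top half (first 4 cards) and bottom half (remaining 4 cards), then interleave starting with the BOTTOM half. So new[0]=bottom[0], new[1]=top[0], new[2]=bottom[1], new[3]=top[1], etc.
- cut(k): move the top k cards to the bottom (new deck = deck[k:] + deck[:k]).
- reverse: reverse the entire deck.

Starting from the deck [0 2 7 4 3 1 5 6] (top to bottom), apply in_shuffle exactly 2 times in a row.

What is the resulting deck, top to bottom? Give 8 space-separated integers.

Answer: 5 3 7 0 6 1 4 2

Derivation:
After op 1 (in_shuffle): [3 0 1 2 5 7 6 4]
After op 2 (in_shuffle): [5 3 7 0 6 1 4 2]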